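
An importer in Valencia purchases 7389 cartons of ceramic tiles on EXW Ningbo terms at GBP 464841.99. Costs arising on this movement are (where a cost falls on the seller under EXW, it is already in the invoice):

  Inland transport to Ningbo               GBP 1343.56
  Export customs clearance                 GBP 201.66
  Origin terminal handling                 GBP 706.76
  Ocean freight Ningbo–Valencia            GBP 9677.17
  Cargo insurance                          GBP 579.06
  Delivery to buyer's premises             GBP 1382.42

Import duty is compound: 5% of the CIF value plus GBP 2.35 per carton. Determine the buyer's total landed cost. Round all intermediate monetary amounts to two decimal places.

EXW: the seller makes goods available at their premises; the buyer bears all onward costs.
CIF value = EXW price + inland to port + export clearance + origin terminal + freight + insurance = 464841.99 + 1343.56 + 201.66 + 706.76 + 9677.17 + 579.06 = 477350.20
Ad valorem component: 477350.20 × 5% = 23867.51
Specific component: 7389 × 2.35 = 17364.15
Import duty = 23867.51 + 17364.15 = 41231.66
Buyer bears: inland to port 1343.56 + export clearance 201.66 + origin terminal 706.76 + freight 9677.17 + insurance 579.06 + delivery 1382.42 + duty 41231.66 = 55122.29
Landed cost = invoice 464841.99 + 55122.29 = 519964.28

Total landed cost: GBP 519964.28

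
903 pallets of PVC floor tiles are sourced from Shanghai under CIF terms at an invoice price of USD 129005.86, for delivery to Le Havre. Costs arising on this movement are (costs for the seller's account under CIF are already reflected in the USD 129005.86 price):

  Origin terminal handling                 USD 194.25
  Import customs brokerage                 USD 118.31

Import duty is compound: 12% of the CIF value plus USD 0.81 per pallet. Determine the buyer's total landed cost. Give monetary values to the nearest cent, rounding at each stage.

CIF: the seller pays costs through ocean freight and marine insurance to the destination port.
Already in the invoice (seller's account under CIF): origin terminal — exclude.
The CIF price already equals the CIF value: 129005.86
Ad valorem component: 129005.86 × 12% = 15480.70
Specific component: 903 × 0.81 = 731.43
Import duty = 15480.70 + 731.43 = 16212.13
Buyer bears: brokerage 118.31 + duty 16212.13 = 16330.44
Landed cost = invoice 129005.86 + 16330.44 = 145336.30

Total landed cost: USD 145336.30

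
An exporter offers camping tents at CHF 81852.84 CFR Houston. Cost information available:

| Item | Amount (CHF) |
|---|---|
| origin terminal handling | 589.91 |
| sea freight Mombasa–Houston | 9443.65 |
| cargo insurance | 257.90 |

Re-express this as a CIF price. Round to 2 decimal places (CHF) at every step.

CIF price: CHF 82110.74

Not relevant to the conversion: origin terminal, freight — on the seller under both CFR and CIF; already in the CFR price and stays in the CIF price.
From CFR to CIF, the seller additionally bears: insurance.
CIF price = 81852.84 + 257.90 = 82110.74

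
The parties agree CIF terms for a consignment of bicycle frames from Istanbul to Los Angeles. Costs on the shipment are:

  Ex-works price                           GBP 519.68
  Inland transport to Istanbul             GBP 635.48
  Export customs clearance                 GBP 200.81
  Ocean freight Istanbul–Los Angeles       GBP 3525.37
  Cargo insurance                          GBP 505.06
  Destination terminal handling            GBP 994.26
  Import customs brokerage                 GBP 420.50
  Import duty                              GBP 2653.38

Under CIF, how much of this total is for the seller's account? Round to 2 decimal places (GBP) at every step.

Seller's account: GBP 5386.40

CIF: the seller pays costs through ocean freight and marine insurance to the destination port.
Seller's account: goods 519.68 + inland to port 635.48 + export clearance 200.81 + freight 3525.37 + insurance 505.06 = 5386.40
Buyer's account: destination terminal 994.26 + brokerage 420.50 + duty 2653.38 = 4068.14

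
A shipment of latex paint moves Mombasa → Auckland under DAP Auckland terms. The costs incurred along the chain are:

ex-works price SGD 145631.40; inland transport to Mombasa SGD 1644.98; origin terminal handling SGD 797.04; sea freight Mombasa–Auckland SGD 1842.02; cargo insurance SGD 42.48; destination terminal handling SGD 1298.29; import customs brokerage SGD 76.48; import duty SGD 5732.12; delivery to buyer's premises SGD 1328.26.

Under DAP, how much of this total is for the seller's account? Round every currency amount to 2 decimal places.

Seller's account: SGD 152584.47

DAP: the seller bears all costs to the named destination except import duty and clearance.
Seller's account: goods 145631.40 + inland to port 1644.98 + origin terminal 797.04 + freight 1842.02 + insurance 42.48 + destination terminal 1298.29 + delivery 1328.26 = 152584.47
Buyer's account: brokerage 76.48 + duty 5732.12 = 5808.60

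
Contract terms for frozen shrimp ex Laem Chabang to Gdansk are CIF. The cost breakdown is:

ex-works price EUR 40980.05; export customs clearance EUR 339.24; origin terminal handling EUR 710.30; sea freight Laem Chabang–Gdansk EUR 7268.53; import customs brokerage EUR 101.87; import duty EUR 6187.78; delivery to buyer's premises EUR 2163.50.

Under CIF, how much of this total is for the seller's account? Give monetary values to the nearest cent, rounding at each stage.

Seller's account: EUR 49298.12

CIF: the seller pays costs through ocean freight and marine insurance to the destination port.
Seller's account: goods 40980.05 + export clearance 339.24 + origin terminal 710.30 + freight 7268.53 = 49298.12
Buyer's account: brokerage 101.87 + duty 6187.78 + delivery 2163.50 = 8453.15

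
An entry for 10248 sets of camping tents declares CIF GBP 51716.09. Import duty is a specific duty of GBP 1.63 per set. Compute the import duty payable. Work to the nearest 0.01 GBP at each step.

Import duty = 10248 × 1.63 = 16704.24

Import duty: GBP 16704.24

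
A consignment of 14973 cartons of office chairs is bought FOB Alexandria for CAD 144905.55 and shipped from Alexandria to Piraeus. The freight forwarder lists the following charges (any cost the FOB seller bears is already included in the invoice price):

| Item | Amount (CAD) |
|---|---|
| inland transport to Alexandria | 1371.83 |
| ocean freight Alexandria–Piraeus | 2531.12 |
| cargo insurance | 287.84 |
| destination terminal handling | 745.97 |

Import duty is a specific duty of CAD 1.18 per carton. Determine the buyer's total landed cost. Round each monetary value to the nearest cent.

FOB: the seller bears costs until goods are on board at the origin port; the buyer bears freight, insurance and all costs thereafter.
Already in the invoice (seller's account under FOB): inland to port — exclude.
CIF value = FOB price + freight + insurance = 144905.55 + 2531.12 + 287.84 = 147724.51
Import duty = 14973 × 1.18 = 17668.14
Buyer bears: freight 2531.12 + insurance 287.84 + destination terminal 745.97 + duty 17668.14 = 21233.07
Landed cost = invoice 144905.55 + 21233.07 = 166138.62

Total landed cost: CAD 166138.62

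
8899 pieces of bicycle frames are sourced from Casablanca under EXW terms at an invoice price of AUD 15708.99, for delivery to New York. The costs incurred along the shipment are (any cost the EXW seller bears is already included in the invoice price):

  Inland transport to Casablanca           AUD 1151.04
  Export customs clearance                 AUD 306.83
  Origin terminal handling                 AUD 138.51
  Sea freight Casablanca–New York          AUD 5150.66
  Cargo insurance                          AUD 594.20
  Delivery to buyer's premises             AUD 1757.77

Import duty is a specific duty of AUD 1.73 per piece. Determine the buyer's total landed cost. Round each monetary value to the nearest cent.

EXW: the seller makes goods available at their premises; the buyer bears all onward costs.
CIF value = EXW price + inland to port + export clearance + origin terminal + freight + insurance = 15708.99 + 1151.04 + 306.83 + 138.51 + 5150.66 + 594.20 = 23050.23
Import duty = 8899 × 1.73 = 15395.27
Buyer bears: inland to port 1151.04 + export clearance 306.83 + origin terminal 138.51 + freight 5150.66 + insurance 594.20 + delivery 1757.77 + duty 15395.27 = 24494.28
Landed cost = invoice 15708.99 + 24494.28 = 40203.27

Total landed cost: AUD 40203.27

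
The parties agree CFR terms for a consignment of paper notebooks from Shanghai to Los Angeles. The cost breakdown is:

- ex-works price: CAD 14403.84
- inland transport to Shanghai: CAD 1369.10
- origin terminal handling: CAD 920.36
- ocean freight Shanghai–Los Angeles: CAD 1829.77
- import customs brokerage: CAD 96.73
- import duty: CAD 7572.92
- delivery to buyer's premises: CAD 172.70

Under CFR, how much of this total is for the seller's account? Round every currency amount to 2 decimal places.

CFR: the seller pays costs through ocean freight to the destination port, but not insurance.
Seller's account: goods 14403.84 + inland to port 1369.10 + origin terminal 920.36 + freight 1829.77 = 18523.07
Buyer's account: brokerage 96.73 + duty 7572.92 + delivery 172.70 = 7842.35

Seller's account: CAD 18523.07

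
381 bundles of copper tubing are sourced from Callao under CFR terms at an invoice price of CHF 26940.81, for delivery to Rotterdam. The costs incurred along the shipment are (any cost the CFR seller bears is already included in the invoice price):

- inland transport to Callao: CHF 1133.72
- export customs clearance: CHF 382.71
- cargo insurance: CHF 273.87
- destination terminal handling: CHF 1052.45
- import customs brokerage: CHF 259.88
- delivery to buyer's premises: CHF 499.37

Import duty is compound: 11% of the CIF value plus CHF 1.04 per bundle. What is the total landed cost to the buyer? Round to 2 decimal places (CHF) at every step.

CFR: the seller pays costs through ocean freight to the destination port, but not insurance.
Already in the invoice (seller's account under CFR): inland to port, export clearance — exclude.
CIF value = CFR price + insurance = 26940.81 + 273.87 = 27214.68
Ad valorem component: 27214.68 × 11% = 2993.61
Specific component: 381 × 1.04 = 396.24
Import duty = 2993.61 + 396.24 = 3389.85
Buyer bears: insurance 273.87 + destination terminal 1052.45 + brokerage 259.88 + delivery 499.37 + duty 3389.85 = 5475.42
Landed cost = invoice 26940.81 + 5475.42 = 32416.23

Total landed cost: CHF 32416.23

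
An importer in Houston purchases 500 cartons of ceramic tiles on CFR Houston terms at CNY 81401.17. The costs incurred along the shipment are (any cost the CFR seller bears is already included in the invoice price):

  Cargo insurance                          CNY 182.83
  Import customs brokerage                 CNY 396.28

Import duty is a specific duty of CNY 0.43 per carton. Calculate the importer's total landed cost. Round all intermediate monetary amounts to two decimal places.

Total landed cost: CNY 82195.28

CFR: the seller pays costs through ocean freight to the destination port, but not insurance.
CIF value = CFR price + insurance = 81401.17 + 182.83 = 81584.00
Import duty = 500 × 0.43 = 215.00
Buyer bears: insurance 182.83 + brokerage 396.28 + duty 215.00 = 794.11
Landed cost = invoice 81401.17 + 794.11 = 82195.28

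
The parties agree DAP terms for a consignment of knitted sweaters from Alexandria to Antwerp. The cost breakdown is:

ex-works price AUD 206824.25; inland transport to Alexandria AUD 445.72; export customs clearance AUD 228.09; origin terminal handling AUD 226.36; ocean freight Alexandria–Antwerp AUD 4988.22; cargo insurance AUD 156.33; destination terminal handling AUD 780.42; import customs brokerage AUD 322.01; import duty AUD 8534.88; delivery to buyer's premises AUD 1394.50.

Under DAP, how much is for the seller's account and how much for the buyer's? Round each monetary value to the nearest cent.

Seller: AUD 215043.89; buyer: AUD 8856.89

DAP: the seller bears all costs to the named destination except import duty and clearance.
Seller's account: goods 206824.25 + inland to port 445.72 + export clearance 228.09 + origin terminal 226.36 + freight 4988.22 + insurance 156.33 + destination terminal 780.42 + delivery 1394.50 = 215043.89
Buyer's account: brokerage 322.01 + duty 8534.88 = 8856.89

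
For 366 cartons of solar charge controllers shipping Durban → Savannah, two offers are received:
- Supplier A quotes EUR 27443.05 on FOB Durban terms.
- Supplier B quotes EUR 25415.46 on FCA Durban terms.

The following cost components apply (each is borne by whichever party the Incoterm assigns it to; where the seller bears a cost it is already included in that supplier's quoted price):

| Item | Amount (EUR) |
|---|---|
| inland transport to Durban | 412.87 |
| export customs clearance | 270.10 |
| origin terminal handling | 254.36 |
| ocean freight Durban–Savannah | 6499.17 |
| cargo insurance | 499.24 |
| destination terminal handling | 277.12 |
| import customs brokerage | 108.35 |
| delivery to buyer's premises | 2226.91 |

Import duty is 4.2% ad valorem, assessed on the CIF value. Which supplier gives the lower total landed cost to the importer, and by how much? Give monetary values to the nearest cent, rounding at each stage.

Supplier B is cheaper by EUR 1847.70

Supplier A (FOB):
CIF value = FOB price + freight + insurance = 27443.05 + 6499.17 + 499.24 = 34441.46
Import duty = 34441.46 × 4.2% = 1446.54
Buyer bears (A): 6499.17 + 499.24 + 277.12 + 108.35 + 2226.91 = 9610.79
Landed cost (A) = invoice 27443.05 + 9610.79 + duty 1446.54 = 38500.38
Supplier B (FCA):
CIF value = FCA price + origin terminal + freight + insurance = 25415.46 + 254.36 + 6499.17 + 499.24 = 32668.23
Import duty = 32668.23 × 4.2% = 1372.07
Buyer bears (B): 254.36 + 6499.17 + 499.24 + 277.12 + 108.35 + 2226.91 = 9865.15
Landed cost (B) = invoice 25415.46 + 9865.15 + duty 1372.07 = 36652.68
Difference = |38500.38 − 36652.68| = 1847.70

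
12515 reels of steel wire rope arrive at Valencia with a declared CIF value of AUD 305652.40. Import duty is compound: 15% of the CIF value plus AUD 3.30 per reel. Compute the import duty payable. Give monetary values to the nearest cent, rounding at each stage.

Ad valorem component: 305652.40 × 15% = 45847.86
Specific component: 12515 × 3.30 = 41299.50
Import duty = 45847.86 + 41299.50 = 87147.36

Import duty: AUD 87147.36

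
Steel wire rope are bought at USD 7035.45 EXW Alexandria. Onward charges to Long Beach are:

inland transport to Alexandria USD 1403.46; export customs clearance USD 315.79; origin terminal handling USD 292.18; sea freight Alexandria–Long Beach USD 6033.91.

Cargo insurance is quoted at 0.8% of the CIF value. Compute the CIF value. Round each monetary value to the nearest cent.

CIF value: USD 15202.41

Let C be the CIF value. C = EXW price + pre-shipment costs + freight + 0.8% × C
C − 0.8% × C = 7035.45 + 1403.46 + 315.79 + 292.18 + 6033.91
0.992 × C = 15080.79
C = 15080.79 / 0.992 = 15202.41
Insurance premium = 0.8% × 15202.41 = 121.62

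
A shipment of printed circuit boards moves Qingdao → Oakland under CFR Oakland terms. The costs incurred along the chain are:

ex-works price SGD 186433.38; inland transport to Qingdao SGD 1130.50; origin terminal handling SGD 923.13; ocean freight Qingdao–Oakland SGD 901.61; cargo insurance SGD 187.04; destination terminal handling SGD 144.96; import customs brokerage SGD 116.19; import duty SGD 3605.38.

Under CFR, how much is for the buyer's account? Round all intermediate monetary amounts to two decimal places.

Buyer's account: SGD 4053.57

CFR: the seller pays costs through ocean freight to the destination port, but not insurance.
Seller's account: goods 186433.38 + inland to port 1130.50 + origin terminal 923.13 + freight 901.61 = 189388.62
Buyer's account: insurance 187.04 + destination terminal 144.96 + brokerage 116.19 + duty 3605.38 = 4053.57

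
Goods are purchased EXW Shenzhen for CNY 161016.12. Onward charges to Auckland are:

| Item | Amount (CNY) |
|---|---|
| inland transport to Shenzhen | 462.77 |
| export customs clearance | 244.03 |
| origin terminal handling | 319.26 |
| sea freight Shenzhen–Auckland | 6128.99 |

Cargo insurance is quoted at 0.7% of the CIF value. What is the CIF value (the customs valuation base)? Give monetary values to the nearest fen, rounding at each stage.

Let C be the CIF value. C = EXW price + pre-shipment costs + freight + 0.7% × C
C − 0.7% × C = 161016.12 + 462.77 + 244.03 + 319.26 + 6128.99
0.993 × C = 168171.17
C = 168171.17 / 0.993 = 169356.67
Insurance premium = 0.7% × 169356.67 = 1185.50

CIF value: CNY 169356.67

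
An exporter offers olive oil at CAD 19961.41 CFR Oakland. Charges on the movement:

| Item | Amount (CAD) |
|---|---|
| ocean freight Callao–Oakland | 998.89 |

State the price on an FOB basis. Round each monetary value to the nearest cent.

From CFR to FOB, the seller no longer bears: freight.
FOB price = 19961.41 − 998.89 = 18962.52

FOB price: CAD 18962.52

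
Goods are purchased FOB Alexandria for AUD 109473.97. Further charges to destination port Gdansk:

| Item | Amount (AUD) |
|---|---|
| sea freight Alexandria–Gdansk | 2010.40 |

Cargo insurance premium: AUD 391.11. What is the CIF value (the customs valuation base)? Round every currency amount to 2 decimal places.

CIF value: AUD 111875.48

CIF = FOB price + freight + insurance
CIF = 109473.97 + 2010.40 + 391.11 = 111875.48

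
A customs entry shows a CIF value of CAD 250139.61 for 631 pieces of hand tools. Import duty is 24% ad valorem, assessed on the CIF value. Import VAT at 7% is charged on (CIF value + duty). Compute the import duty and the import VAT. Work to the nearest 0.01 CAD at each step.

Import duty: CAD 60033.51; import VAT: CAD 21712.12

Import duty = 250139.61 × 24% = 60033.51
VAT base = CIF + duty = 250139.61 + 60033.51 = 310173.12
Import VAT = 310173.12 × 7% = 21712.12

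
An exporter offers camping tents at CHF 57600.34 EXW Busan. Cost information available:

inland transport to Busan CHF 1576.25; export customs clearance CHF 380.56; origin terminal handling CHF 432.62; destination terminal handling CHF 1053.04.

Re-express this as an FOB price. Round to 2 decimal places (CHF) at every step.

FOB price: CHF 59989.77

Not relevant to the conversion: destination terminal — on the buyer under both terms; not part of either seller's price.
From EXW to FOB, the seller additionally bears: inland to port, export clearance, origin terminal.
FOB price = 57600.34 + 1576.25 + 380.56 + 432.62 = 59989.77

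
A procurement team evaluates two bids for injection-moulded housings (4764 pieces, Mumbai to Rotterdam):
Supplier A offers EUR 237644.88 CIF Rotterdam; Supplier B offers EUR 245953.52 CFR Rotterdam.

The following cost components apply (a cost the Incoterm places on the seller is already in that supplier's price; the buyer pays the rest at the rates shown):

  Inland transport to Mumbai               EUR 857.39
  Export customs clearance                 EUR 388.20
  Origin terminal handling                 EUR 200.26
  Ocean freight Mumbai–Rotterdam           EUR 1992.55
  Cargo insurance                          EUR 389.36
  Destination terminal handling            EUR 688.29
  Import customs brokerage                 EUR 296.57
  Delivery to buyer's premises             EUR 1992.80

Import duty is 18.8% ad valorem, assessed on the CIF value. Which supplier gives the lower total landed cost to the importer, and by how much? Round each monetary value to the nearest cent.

Supplier A is cheaper by EUR 10333.22

Supplier A (CIF):
The CIF price already equals the CIF value: 237644.88
Import duty = 237644.88 × 18.8% = 44677.24
Buyer bears (A): 688.29 + 296.57 + 1992.80 = 2977.66
Landed cost (A) = invoice 237644.88 + 2977.66 + duty 44677.24 = 285299.78
Supplier B (CFR):
CIF value = CFR price + insurance = 245953.52 + 389.36 = 246342.88
Import duty = 246342.88 × 18.8% = 46312.46
Buyer bears (B): 389.36 + 688.29 + 296.57 + 1992.80 = 3367.02
Landed cost (B) = invoice 245953.52 + 3367.02 + duty 46312.46 = 295633.00
Difference = |285299.78 − 295633.00| = 10333.22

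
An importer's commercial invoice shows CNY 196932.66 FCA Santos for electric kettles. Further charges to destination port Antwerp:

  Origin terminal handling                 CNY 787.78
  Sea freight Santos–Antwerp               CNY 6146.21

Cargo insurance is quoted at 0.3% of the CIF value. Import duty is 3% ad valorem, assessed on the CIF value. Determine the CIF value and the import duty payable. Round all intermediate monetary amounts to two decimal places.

CIF value: CNY 204480.09; import duty: CNY 6134.40

Let C be the CIF value. C = FCA price + pre-shipment costs + freight + 0.3% × C
C − 0.3% × C = 196932.66 + 787.78 + 6146.21
0.997 × C = 203866.65
C = 203866.65 / 0.997 = 204480.09
Insurance premium = 0.3% × 204480.09 = 613.44
Import duty = 204480.09 × 3% = 6134.40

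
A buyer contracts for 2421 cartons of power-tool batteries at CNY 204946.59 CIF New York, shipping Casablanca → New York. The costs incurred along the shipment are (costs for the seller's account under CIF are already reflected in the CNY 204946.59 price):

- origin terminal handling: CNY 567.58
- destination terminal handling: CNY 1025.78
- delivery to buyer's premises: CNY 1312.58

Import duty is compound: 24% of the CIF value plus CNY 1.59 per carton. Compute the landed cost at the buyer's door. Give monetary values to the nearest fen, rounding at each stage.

Total landed cost: CNY 260321.52

CIF: the seller pays costs through ocean freight and marine insurance to the destination port.
Already in the invoice (seller's account under CIF): origin terminal — exclude.
The CIF price already equals the CIF value: 204946.59
Ad valorem component: 204946.59 × 24% = 49187.18
Specific component: 2421 × 1.59 = 3849.39
Import duty = 49187.18 + 3849.39 = 53036.57
Buyer bears: destination terminal 1025.78 + delivery 1312.58 + duty 53036.57 = 55374.93
Landed cost = invoice 204946.59 + 55374.93 = 260321.52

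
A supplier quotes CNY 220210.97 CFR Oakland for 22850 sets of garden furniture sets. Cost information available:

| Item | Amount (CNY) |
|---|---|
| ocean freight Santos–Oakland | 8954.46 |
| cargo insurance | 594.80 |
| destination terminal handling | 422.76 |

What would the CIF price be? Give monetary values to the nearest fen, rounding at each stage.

Not relevant to the conversion: freight — on the seller under both CFR and CIF; already in the CFR price and stays in the CIF price. destination terminal — on the buyer under both terms; not part of either seller's price.
From CFR to CIF, the seller additionally bears: insurance.
CIF price = 220210.97 + 594.80 = 220805.77

CIF price: CNY 220805.77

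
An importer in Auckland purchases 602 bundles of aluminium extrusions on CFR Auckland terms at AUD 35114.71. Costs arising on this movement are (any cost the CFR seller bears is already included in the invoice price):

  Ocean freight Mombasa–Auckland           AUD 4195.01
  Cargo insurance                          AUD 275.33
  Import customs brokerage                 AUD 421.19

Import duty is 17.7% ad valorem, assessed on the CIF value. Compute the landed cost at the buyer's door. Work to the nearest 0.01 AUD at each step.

Total landed cost: AUD 42075.27

CFR: the seller pays costs through ocean freight to the destination port, but not insurance.
Already in the invoice (seller's account under CFR): freight — exclude.
CIF value = CFR price + insurance = 35114.71 + 275.33 = 35390.04
Import duty = 35390.04 × 17.7% = 6264.04
Buyer bears: insurance 275.33 + brokerage 421.19 + duty 6264.04 = 6960.56
Landed cost = invoice 35114.71 + 6960.56 = 42075.27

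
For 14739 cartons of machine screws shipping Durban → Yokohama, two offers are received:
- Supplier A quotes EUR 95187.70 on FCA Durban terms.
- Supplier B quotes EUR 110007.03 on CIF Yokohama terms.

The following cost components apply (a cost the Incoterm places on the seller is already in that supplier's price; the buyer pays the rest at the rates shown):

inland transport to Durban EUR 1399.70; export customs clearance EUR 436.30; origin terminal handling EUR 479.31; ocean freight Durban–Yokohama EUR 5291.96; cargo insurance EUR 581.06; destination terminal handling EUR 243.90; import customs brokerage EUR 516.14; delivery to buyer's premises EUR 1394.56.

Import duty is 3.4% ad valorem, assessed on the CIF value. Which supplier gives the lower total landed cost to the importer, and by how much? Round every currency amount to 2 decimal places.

Supplier A (FCA):
CIF value = FCA price + origin terminal + freight + insurance = 95187.70 + 479.31 + 5291.96 + 581.06 = 101540.03
Import duty = 101540.03 × 3.4% = 3452.36
Buyer bears (A): 479.31 + 5291.96 + 581.06 + 243.90 + 516.14 + 1394.56 = 8506.93
Landed cost (A) = invoice 95187.70 + 8506.93 + duty 3452.36 = 107146.99
Supplier B (CIF):
The CIF price already equals the CIF value: 110007.03
Import duty = 110007.03 × 3.4% = 3740.24
Buyer bears (B): 243.90 + 516.14 + 1394.56 = 2154.60
Landed cost (B) = invoice 110007.03 + 2154.60 + duty 3740.24 = 115901.87
Difference = |107146.99 − 115901.87| = 8754.88

Supplier A is cheaper by EUR 8754.88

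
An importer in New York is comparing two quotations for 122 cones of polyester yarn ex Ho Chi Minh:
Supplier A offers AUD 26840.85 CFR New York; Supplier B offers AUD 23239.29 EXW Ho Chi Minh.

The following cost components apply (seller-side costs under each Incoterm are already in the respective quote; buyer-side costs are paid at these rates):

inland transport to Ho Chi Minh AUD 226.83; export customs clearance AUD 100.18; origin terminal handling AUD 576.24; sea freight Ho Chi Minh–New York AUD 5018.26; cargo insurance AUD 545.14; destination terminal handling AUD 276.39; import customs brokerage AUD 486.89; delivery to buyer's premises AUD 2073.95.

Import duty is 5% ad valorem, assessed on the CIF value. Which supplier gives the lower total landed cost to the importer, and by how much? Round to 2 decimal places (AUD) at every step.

Supplier A (CFR):
CIF value = CFR price + insurance = 26840.85 + 545.14 = 27385.99
Import duty = 27385.99 × 5% = 1369.30
Buyer bears (A): 545.14 + 276.39 + 486.89 + 2073.95 = 3382.37
Landed cost (A) = invoice 26840.85 + 3382.37 + duty 1369.30 = 31592.52
Supplier B (EXW):
CIF value = EXW price + inland to port + export clearance + origin terminal + freight + insurance = 23239.29 + 226.83 + 100.18 + 576.24 + 5018.26 + 545.14 = 29705.94
Import duty = 29705.94 × 5% = 1485.30
Buyer bears (B): 226.83 + 100.18 + 576.24 + 5018.26 + 545.14 + 276.39 + 486.89 + 2073.95 = 9303.88
Landed cost (B) = invoice 23239.29 + 9303.88 + duty 1485.30 = 34028.47
Difference = |31592.52 − 34028.47| = 2435.95

Supplier A is cheaper by AUD 2435.95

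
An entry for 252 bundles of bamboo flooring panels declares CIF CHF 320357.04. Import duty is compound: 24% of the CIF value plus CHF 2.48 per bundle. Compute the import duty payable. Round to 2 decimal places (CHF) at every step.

Ad valorem component: 320357.04 × 24% = 76885.69
Specific component: 252 × 2.48 = 624.96
Import duty = 76885.69 + 624.96 = 77510.65

Import duty: CHF 77510.65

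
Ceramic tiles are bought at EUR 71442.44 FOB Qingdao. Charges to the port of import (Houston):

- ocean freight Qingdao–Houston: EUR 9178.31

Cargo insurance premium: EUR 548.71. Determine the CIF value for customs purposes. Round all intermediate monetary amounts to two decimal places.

CIF = FOB price + freight + insurance
CIF = 71442.44 + 9178.31 + 548.71 = 81169.46

CIF value: EUR 81169.46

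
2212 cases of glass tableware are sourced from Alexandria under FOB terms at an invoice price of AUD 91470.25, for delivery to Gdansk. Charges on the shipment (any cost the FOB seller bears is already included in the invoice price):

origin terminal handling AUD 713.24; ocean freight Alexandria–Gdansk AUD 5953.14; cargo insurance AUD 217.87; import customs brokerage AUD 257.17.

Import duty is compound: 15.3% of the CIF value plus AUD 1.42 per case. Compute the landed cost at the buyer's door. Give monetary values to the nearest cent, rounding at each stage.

Total landed cost: AUD 115978.58

FOB: the seller bears costs until goods are on board at the origin port; the buyer bears freight, insurance and all costs thereafter.
Already in the invoice (seller's account under FOB): origin terminal — exclude.
CIF value = FOB price + freight + insurance = 91470.25 + 5953.14 + 217.87 = 97641.26
Ad valorem component: 97641.26 × 15.3% = 14939.11
Specific component: 2212 × 1.42 = 3141.04
Import duty = 14939.11 + 3141.04 = 18080.15
Buyer bears: freight 5953.14 + insurance 217.87 + brokerage 257.17 + duty 18080.15 = 24508.33
Landed cost = invoice 91470.25 + 24508.33 = 115978.58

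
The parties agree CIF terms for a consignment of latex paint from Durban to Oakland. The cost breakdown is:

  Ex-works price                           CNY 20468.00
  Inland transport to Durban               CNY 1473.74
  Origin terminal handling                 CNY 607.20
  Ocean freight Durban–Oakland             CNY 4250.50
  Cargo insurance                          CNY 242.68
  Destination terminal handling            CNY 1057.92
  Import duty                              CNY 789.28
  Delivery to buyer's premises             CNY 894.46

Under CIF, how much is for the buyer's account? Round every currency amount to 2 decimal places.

Buyer's account: CNY 2741.66

CIF: the seller pays costs through ocean freight and marine insurance to the destination port.
Seller's account: goods 20468.00 + inland to port 1473.74 + origin terminal 607.20 + freight 4250.50 + insurance 242.68 = 27042.12
Buyer's account: destination terminal 1057.92 + duty 789.28 + delivery 894.46 = 2741.66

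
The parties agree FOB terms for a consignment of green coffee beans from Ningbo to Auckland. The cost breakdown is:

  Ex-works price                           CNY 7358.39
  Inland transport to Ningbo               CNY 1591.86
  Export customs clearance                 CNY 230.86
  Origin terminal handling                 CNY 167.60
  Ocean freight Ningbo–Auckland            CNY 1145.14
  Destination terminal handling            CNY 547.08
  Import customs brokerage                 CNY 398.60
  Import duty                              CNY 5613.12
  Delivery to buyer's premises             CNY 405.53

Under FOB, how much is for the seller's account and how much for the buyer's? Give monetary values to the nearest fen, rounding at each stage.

Seller: CNY 9348.71; buyer: CNY 8109.47

FOB: the seller bears costs until goods are on board at the origin port; the buyer bears freight, insurance and all costs thereafter.
Seller's account: goods 7358.39 + inland to port 1591.86 + export clearance 230.86 + origin terminal 167.60 = 9348.71
Buyer's account: freight 1145.14 + destination terminal 547.08 + brokerage 398.60 + duty 5613.12 + delivery 405.53 = 8109.47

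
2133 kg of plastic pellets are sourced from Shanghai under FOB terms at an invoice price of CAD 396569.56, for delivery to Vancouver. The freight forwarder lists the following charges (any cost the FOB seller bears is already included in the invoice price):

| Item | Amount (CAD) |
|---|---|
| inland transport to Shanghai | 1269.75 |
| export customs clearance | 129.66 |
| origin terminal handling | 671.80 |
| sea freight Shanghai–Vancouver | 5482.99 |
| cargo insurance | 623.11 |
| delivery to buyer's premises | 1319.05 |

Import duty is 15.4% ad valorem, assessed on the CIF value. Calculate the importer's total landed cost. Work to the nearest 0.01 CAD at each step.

Total landed cost: CAD 466006.76

FOB: the seller bears costs until goods are on board at the origin port; the buyer bears freight, insurance and all costs thereafter.
Already in the invoice (seller's account under FOB): inland to port, export clearance, origin terminal — exclude.
CIF value = FOB price + freight + insurance = 396569.56 + 5482.99 + 623.11 = 402675.66
Import duty = 402675.66 × 15.4% = 62012.05
Buyer bears: freight 5482.99 + insurance 623.11 + delivery 1319.05 + duty 62012.05 = 69437.20
Landed cost = invoice 396569.56 + 69437.20 = 466006.76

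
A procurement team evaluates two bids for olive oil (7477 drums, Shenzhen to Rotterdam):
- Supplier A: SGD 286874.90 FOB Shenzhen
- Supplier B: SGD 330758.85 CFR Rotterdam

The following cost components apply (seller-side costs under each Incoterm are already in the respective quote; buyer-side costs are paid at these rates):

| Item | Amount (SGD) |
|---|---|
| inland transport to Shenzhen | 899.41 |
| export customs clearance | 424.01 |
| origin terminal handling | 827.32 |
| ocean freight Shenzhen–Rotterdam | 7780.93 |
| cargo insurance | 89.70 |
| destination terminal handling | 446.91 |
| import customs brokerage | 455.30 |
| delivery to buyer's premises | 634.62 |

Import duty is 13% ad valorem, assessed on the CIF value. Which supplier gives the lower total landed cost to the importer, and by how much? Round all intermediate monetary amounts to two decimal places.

Supplier A is cheaper by SGD 40796.41

Supplier A (FOB):
CIF value = FOB price + freight + insurance = 286874.90 + 7780.93 + 89.70 = 294745.53
Import duty = 294745.53 × 13% = 38316.92
Buyer bears (A): 7780.93 + 89.70 + 446.91 + 455.30 + 634.62 = 9407.46
Landed cost (A) = invoice 286874.90 + 9407.46 + duty 38316.92 = 334599.28
Supplier B (CFR):
CIF value = CFR price + insurance = 330758.85 + 89.70 = 330848.55
Import duty = 330848.55 × 13% = 43010.31
Buyer bears (B): 89.70 + 446.91 + 455.30 + 634.62 = 1626.53
Landed cost (B) = invoice 330758.85 + 1626.53 + duty 43010.31 = 375395.69
Difference = |334599.28 − 375395.69| = 40796.41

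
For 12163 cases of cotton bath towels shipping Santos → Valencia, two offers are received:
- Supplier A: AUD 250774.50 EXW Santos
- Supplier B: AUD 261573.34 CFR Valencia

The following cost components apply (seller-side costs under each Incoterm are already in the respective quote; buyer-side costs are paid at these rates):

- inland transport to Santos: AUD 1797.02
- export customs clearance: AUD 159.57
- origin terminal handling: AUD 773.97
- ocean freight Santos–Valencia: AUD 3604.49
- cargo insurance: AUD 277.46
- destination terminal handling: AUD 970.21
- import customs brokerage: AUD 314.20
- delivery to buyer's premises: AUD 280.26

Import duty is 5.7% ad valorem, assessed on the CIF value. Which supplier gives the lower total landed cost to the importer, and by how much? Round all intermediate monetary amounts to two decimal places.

Supplier A (EXW):
CIF value = EXW price + inland to port + export clearance + origin terminal + freight + insurance = 250774.50 + 1797.02 + 159.57 + 773.97 + 3604.49 + 277.46 = 257387.01
Import duty = 257387.01 × 5.7% = 14671.06
Buyer bears (A): 1797.02 + 159.57 + 773.97 + 3604.49 + 277.46 + 970.21 + 314.20 + 280.26 = 8177.18
Landed cost (A) = invoice 250774.50 + 8177.18 + duty 14671.06 = 273622.74
Supplier B (CFR):
CIF value = CFR price + insurance = 261573.34 + 277.46 = 261850.80
Import duty = 261850.80 × 5.7% = 14925.50
Buyer bears (B): 277.46 + 970.21 + 314.20 + 280.26 = 1842.13
Landed cost (B) = invoice 261573.34 + 1842.13 + duty 14925.50 = 278340.97
Difference = |273622.74 − 278340.97| = 4718.23

Supplier A is cheaper by AUD 4718.23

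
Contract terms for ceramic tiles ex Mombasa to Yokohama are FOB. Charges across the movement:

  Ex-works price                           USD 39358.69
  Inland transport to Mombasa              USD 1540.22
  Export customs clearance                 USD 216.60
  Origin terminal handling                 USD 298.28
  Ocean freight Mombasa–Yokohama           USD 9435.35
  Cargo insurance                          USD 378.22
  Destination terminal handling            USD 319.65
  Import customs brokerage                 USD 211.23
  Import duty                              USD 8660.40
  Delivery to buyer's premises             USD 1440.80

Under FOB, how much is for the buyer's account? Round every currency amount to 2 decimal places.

FOB: the seller bears costs until goods are on board at the origin port; the buyer bears freight, insurance and all costs thereafter.
Seller's account: goods 39358.69 + inland to port 1540.22 + export clearance 216.60 + origin terminal 298.28 = 41413.79
Buyer's account: freight 9435.35 + insurance 378.22 + destination terminal 319.65 + brokerage 211.23 + duty 8660.40 + delivery 1440.80 = 20445.65

Buyer's account: USD 20445.65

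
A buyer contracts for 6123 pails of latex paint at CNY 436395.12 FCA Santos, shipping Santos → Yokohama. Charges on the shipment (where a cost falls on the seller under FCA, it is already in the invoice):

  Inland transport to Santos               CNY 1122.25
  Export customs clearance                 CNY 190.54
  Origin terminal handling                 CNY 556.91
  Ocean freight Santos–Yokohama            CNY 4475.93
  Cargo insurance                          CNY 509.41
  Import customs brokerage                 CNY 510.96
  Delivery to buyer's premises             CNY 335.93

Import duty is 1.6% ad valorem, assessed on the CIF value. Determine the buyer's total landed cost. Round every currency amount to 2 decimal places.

FCA: the seller delivers export-cleared goods to the carrier; the buyer bears costs from that point.
Already in the invoice (seller's account under FCA): inland to port, export clearance — exclude.
CIF value = FCA price + origin terminal + freight + insurance = 436395.12 + 556.91 + 4475.93 + 509.41 = 441937.37
Import duty = 441937.37 × 1.6% = 7071.00
Buyer bears: origin terminal 556.91 + freight 4475.93 + insurance 509.41 + brokerage 510.96 + delivery 335.93 + duty 7071.00 = 13460.14
Landed cost = invoice 436395.12 + 13460.14 = 449855.26

Total landed cost: CNY 449855.26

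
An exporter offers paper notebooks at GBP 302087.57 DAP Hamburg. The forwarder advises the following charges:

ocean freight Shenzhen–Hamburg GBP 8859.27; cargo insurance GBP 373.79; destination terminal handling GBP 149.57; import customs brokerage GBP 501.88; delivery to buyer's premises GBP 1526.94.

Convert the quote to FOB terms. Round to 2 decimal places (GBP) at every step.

FOB price: GBP 291178.00

Not relevant to the conversion: brokerage — on the buyer under both terms; not part of either seller's price.
From DAP to FOB, the seller no longer bears: freight, insurance, destination terminal, delivery.
FOB price = 302087.57 − 8859.27 − 373.79 − 149.57 − 1526.94 = 291178.00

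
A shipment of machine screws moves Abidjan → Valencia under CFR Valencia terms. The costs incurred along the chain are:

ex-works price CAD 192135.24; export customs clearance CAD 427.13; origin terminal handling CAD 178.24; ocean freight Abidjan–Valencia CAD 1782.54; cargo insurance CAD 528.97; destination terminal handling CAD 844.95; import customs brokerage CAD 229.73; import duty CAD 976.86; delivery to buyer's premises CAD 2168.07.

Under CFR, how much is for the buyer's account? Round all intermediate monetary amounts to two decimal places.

Buyer's account: CAD 4748.58

CFR: the seller pays costs through ocean freight to the destination port, but not insurance.
Seller's account: goods 192135.24 + export clearance 427.13 + origin terminal 178.24 + freight 1782.54 = 194523.15
Buyer's account: insurance 528.97 + destination terminal 844.95 + brokerage 229.73 + duty 976.86 + delivery 2168.07 = 4748.58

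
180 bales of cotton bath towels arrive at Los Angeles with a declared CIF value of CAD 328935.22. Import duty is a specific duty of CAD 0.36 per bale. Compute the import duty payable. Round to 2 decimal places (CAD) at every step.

Import duty = 180 × 0.36 = 64.80

Import duty: CAD 64.80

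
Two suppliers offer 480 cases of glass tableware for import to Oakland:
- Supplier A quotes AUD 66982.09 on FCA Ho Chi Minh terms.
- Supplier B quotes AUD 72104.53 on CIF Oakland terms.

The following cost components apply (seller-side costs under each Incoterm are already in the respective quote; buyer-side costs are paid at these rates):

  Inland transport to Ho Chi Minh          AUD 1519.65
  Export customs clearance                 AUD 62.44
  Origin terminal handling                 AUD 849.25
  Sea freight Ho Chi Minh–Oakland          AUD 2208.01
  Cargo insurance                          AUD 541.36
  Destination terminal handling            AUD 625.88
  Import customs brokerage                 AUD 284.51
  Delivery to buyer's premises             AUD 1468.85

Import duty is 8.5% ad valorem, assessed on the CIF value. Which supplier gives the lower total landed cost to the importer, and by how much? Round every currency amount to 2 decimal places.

Supplier A (FCA):
CIF value = FCA price + origin terminal + freight + insurance = 66982.09 + 849.25 + 2208.01 + 541.36 = 70580.71
Import duty = 70580.71 × 8.5% = 5999.36
Buyer bears (A): 849.25 + 2208.01 + 541.36 + 625.88 + 284.51 + 1468.85 = 5977.86
Landed cost (A) = invoice 66982.09 + 5977.86 + duty 5999.36 = 78959.31
Supplier B (CIF):
The CIF price already equals the CIF value: 72104.53
Import duty = 72104.53 × 8.5% = 6128.89
Buyer bears (B): 625.88 + 284.51 + 1468.85 = 2379.24
Landed cost (B) = invoice 72104.53 + 2379.24 + duty 6128.89 = 80612.66
Difference = |78959.31 − 80612.66| = 1653.35

Supplier A is cheaper by AUD 1653.35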